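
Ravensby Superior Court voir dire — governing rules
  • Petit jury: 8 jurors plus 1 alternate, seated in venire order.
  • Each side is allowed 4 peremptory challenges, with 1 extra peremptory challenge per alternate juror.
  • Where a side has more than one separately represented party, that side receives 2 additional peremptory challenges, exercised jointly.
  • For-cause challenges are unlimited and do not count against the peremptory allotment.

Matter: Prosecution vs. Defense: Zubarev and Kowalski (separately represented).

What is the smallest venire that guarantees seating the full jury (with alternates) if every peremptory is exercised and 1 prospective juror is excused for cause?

Seats to fill: 8 + 1 alternates = 9.
Peremptories — Prosecution: 4 + 1×1 = 5; Defense: 4 + 1×1 + 2 = 7; total 12.
For-cause removals: 1.
Minimum venire: 9 + 12 + 1 = 22.

22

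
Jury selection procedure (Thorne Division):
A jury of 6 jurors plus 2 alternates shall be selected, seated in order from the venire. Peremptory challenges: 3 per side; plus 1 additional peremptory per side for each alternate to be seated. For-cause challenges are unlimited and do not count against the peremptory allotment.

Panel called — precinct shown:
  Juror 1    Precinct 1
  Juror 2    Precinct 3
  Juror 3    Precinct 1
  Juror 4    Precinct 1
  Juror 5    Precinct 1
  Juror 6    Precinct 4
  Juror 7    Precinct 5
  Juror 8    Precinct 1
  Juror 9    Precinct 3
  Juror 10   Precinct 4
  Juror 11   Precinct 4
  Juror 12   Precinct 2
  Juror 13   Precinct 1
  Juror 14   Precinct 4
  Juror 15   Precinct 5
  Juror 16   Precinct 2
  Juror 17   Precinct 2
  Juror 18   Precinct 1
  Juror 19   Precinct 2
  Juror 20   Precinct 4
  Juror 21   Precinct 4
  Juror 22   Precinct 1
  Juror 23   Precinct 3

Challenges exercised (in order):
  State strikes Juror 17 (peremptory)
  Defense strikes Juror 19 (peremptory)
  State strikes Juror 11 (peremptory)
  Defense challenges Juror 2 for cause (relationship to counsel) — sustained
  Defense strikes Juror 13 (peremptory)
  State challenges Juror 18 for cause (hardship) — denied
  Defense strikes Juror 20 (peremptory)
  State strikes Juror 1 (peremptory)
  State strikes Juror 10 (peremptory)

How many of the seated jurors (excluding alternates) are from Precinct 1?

4

Removed: #1, #2, #10, #11, #13, #17, #19, #20.
Seated jurors 1–6: #3, #4, #5, #6, #7, #8 (alternates #9, #12 not counted).
Of those, in Precinct 1: #3, #4, #5, #8 → 4.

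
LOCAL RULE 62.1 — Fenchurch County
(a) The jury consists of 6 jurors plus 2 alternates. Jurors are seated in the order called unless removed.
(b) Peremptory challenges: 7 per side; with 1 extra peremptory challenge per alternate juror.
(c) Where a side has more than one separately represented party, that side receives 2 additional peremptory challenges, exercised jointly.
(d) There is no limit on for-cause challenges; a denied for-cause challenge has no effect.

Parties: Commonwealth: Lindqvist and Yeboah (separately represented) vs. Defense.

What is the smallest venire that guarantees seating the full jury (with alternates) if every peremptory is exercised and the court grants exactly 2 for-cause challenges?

30

Seats to fill: 6 + 2 alternates = 8.
Peremptories — Commonwealth: 7 + 1×2 + 2 = 11; Defense: 7 + 1×2 = 9; total 20.
For-cause removals: 2.
Minimum venire: 8 + 20 + 2 = 30.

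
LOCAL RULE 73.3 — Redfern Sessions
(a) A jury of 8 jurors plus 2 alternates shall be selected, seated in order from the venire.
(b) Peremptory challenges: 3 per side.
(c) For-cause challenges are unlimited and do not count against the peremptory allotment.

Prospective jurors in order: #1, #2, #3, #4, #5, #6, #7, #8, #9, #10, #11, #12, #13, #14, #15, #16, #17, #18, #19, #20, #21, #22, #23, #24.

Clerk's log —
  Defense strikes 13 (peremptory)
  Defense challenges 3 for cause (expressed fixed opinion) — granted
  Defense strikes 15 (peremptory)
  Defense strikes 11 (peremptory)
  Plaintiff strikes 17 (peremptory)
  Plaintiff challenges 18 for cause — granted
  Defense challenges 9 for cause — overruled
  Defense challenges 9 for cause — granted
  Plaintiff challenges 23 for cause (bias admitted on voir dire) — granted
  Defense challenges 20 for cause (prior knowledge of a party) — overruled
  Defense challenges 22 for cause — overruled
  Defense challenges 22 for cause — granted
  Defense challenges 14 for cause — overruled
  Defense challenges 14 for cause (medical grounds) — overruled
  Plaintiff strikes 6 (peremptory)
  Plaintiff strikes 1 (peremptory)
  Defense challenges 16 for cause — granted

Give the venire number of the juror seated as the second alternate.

Removed: #1, #3, #6, #9, #11, #13, #15, #16, #17, #18, #22, #23. (#14, #20 stay — for-cause denied.)
Filling seats in venire order through position 10: #2, #4, #5, #7, #8, #10, #12, #14, #19, #20.
So alternate 2 is #20.

20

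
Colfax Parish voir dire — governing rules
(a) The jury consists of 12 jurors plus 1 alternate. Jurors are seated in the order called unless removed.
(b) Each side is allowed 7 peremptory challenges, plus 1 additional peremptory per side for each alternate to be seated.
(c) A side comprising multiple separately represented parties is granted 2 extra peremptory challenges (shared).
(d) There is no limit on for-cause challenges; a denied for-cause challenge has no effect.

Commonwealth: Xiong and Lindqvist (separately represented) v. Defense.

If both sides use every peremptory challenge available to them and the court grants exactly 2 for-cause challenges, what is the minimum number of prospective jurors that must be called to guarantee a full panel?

Seats to fill: 12 + 1 alternates = 13.
Peremptories — Commonwealth: 7 + 1×1 + 2 = 10; Defense: 7 + 1×1 = 8; total 18.
For-cause removals: 2.
Minimum venire: 13 + 18 + 2 = 33.

33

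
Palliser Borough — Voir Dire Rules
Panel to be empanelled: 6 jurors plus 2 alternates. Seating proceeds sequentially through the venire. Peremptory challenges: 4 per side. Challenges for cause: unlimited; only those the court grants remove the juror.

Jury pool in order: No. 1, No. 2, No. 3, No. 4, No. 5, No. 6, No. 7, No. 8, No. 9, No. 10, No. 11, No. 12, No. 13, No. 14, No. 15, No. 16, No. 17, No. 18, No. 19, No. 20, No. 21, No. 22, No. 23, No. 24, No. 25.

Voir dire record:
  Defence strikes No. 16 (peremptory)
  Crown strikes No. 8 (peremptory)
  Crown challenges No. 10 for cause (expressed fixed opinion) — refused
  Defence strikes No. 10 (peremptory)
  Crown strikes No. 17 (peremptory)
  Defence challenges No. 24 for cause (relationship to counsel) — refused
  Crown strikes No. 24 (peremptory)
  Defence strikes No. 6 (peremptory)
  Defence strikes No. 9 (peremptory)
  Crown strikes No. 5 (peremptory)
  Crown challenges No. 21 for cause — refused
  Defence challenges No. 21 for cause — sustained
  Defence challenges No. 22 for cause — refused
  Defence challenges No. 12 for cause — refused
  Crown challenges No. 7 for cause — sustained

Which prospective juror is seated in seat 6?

Removed: #5, #6, #7, #8, #9, #10, #16, #17, #21, #24. (#12, #22 stay — for-cause denied.)
Seating in order: seats 1–6 → #1, #2, #3, #4, #11, #12; alternates → #13, #14.
So seat 6 is #12.

12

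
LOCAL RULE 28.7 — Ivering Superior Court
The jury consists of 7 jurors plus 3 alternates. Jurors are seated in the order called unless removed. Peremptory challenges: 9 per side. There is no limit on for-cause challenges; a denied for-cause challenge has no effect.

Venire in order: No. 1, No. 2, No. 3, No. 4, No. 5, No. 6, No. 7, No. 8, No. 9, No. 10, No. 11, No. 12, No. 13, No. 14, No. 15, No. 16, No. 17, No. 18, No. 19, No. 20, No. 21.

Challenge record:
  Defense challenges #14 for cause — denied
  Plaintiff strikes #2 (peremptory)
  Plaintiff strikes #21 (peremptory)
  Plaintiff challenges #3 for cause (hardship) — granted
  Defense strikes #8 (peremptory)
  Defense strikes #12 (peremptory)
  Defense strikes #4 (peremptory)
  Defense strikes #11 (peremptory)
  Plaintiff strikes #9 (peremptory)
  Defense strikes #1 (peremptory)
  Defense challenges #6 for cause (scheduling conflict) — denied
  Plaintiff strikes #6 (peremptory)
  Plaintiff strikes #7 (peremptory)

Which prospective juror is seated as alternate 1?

Removed: #1, #2, #3, #4, #6, #7, #8, #9, #11, #12, #21. (#14 stays — for-cause denied.)
Filling seats in venire order through position 8: #5, #10, #13, #14, #15, #16, #17, #18.
So alternate 1 is #18.

18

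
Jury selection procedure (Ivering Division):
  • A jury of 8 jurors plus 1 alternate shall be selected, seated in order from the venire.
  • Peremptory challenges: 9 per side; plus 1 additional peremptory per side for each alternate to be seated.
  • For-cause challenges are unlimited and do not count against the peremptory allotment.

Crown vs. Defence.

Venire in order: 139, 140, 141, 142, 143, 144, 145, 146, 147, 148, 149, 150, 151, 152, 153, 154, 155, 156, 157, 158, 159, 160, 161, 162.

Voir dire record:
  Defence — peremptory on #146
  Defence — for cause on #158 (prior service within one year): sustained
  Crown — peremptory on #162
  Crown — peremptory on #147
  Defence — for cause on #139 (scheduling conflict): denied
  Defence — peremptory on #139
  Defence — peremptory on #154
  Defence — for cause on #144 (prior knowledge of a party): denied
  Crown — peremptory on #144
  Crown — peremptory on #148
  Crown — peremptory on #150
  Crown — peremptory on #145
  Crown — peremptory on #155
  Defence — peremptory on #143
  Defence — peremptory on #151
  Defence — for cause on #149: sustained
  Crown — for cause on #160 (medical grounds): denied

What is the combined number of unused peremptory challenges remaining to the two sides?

8

Crown allotment: 9 base + 1 × 1 alternate = 10. Defence allotment: 9 base + 1 × 1 alternate = 10.
Crown peremptories used: #162, #147, #144, #148, #150, #145, #155 — 7 (the for-cause on #160 doesn't count).
Defence peremptories used: #146, #139, #154, #143, #151 — 5 (for-cause on #158, #139, #144, #149 don't count).
Remaining: (10 − 7) + (10 − 5) = 8.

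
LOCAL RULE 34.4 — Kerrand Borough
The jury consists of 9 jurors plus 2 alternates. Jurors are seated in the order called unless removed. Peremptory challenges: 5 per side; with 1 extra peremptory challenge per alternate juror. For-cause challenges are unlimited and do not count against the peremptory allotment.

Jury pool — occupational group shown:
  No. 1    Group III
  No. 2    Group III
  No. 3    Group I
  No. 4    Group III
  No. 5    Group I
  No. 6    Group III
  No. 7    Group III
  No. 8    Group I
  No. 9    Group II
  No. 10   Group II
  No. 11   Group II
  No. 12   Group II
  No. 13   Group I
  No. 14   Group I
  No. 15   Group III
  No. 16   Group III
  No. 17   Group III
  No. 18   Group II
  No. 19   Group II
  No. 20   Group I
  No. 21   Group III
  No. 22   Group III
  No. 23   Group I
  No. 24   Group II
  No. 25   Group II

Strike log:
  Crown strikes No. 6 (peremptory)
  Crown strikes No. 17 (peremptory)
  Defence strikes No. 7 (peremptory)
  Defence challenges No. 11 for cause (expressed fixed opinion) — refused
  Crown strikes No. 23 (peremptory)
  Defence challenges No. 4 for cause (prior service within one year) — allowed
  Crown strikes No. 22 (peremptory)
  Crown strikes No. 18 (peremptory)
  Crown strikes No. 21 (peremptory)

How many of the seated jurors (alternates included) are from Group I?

Removed: #4, #6, #7, #17, #18, #21, #22, #23.
Seated (11 incl. alternates): #1, #2, #3, #5, #8, #9, #10, #11, #12, #13, #14.
Of those, in Group I: #3, #5, #8, #13, #14 → 5.

5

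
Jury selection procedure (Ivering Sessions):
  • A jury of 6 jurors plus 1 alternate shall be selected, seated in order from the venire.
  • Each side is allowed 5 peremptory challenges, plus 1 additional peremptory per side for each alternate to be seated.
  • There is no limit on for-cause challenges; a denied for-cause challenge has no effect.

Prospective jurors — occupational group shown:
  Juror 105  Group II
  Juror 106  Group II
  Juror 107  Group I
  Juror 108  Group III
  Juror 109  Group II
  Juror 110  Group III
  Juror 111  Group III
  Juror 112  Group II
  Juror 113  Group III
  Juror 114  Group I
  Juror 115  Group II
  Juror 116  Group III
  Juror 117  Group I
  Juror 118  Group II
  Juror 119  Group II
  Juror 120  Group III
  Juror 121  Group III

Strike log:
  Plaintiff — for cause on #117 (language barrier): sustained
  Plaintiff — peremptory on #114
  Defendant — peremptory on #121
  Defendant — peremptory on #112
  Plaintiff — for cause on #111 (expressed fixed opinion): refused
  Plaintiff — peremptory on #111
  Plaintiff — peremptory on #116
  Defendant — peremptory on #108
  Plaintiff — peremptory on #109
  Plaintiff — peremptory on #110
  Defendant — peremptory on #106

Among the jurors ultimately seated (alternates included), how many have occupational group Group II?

Removed: #106, #108, #109, #110, #111, #112, #114, #116, #117, #121.
Seated (7 incl. alternates): #105, #107, #113, #115, #118, #119, #120.
Of those, in Group II: #105, #115, #118, #119 → 4.

4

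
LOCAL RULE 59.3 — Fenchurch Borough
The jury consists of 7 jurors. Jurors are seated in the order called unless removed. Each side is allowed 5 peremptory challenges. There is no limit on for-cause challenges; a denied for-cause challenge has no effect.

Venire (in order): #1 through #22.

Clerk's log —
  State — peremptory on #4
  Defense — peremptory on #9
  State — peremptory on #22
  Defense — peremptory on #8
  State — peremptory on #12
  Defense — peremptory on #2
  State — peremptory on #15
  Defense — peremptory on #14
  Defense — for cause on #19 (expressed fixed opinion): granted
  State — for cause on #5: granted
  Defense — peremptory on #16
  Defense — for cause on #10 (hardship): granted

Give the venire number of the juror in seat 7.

17

Removed: #2, #4, #5, #8, #9, #10, #12, #14, #15, #16, #19, #22.
Seating in order: seats 1–7 → #1, #3, #6, #7, #11, #13, #17.
So seat 7 is #17.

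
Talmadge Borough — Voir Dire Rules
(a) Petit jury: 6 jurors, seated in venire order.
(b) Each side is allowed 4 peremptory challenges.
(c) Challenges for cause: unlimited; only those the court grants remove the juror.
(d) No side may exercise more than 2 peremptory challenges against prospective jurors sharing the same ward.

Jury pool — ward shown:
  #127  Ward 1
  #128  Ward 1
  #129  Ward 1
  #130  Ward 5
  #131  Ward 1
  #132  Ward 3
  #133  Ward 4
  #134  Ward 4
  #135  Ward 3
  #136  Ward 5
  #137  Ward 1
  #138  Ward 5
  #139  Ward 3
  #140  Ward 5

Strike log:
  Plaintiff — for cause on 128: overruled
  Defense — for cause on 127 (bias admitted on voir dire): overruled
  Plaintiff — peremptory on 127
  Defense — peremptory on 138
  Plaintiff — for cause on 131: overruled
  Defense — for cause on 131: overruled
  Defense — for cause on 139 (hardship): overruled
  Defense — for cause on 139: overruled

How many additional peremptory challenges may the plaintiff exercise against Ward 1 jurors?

1

Plaintiff peremptories so far: #127 — 1 of 4 used, 3 left overall.
Against Ward 1: #127 — 1 used; per-ward cap 2 leaves 1.
Binding limit: min(3, 1) = 1.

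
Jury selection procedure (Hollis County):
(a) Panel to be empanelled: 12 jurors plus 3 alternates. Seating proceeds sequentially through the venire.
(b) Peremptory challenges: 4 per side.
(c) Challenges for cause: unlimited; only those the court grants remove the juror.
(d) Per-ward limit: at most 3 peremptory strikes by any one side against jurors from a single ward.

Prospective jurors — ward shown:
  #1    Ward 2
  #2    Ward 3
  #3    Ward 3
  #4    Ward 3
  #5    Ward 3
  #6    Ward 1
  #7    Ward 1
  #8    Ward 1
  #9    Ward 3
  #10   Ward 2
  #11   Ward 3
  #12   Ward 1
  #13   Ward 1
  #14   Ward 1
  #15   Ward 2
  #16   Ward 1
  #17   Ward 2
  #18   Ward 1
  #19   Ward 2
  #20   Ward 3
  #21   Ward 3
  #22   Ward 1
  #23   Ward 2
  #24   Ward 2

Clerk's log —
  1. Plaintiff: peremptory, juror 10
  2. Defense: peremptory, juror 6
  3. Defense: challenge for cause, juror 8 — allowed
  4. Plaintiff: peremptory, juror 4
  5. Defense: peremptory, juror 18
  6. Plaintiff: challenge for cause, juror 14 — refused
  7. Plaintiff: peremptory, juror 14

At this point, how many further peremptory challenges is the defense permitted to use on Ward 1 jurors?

Defense peremptories so far: #6, #18 — 2 of 4 used, 2 left overall.
Against Ward 1: #6, #18 — 2 used; per-ward cap 3 leaves 1.
Binding limit: min(2, 1) = 1.

1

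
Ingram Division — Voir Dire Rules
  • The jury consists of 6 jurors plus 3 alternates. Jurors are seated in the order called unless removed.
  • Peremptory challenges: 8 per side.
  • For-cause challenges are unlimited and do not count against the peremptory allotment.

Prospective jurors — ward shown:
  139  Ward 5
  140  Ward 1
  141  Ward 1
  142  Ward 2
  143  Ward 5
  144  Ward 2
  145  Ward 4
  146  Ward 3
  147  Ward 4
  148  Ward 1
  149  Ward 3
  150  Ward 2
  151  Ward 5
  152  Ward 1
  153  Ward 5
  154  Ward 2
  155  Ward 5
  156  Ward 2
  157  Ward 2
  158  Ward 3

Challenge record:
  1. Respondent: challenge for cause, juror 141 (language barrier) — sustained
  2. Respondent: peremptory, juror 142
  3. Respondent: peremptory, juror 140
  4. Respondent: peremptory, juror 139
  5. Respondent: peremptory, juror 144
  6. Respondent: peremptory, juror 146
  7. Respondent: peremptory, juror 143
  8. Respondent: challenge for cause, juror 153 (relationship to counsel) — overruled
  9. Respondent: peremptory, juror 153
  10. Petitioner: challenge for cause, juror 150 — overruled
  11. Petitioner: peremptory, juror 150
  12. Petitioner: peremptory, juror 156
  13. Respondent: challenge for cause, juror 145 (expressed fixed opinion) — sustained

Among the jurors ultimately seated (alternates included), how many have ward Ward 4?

Removed: #139, #140, #141, #142, #143, #144, #145, #146, #150, #153, #156.
Seated (9 incl. alternates): #147, #148, #149, #151, #152, #154, #155, #157, #158.
Of those, in Ward 4: #147 → 1.

1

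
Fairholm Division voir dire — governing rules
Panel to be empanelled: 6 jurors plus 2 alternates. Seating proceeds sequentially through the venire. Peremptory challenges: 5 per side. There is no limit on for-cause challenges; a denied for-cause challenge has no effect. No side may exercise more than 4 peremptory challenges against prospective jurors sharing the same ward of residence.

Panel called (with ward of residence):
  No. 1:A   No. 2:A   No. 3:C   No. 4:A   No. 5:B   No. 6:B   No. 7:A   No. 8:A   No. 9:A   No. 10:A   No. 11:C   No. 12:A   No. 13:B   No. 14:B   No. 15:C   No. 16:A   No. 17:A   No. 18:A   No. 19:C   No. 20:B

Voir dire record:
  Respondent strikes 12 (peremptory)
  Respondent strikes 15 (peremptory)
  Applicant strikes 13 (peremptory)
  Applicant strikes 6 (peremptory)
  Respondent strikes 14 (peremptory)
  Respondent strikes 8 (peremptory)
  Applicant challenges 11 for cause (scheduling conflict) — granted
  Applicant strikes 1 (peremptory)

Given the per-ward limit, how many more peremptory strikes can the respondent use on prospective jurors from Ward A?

1

Respondent peremptories so far: #12, #15, #14, #8 — 4 of 5 used, 1 left overall.
Against Ward A: #12, #8 — 2 used; per-ward cap 4 leaves 2.
Binding limit: min(1, 2) = 1.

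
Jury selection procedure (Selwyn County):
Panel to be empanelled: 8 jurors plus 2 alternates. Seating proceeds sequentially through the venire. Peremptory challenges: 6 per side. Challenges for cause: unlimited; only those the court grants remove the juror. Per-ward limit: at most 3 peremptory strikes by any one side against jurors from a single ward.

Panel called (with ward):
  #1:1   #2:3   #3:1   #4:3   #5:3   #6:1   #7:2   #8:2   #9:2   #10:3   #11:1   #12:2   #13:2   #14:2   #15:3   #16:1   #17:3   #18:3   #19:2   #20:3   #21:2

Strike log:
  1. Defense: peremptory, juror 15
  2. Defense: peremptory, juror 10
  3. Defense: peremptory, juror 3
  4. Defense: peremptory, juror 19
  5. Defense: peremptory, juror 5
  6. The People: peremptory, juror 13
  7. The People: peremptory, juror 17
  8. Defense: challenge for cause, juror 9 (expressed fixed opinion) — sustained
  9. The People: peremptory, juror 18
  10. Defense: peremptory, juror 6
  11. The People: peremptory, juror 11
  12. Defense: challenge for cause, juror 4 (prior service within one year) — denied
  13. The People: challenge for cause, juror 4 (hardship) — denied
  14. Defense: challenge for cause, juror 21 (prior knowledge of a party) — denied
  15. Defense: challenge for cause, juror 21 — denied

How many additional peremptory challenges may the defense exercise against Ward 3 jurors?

Defense peremptories so far: #15, #10, #3, #19, #5, #6 — 6 of 6 used, 0 left overall.
Against Ward 3: #15, #10, #5 — 3 used; per-ward cap 3 leaves 0.
Binding limit: min(0, 0) = 0.

0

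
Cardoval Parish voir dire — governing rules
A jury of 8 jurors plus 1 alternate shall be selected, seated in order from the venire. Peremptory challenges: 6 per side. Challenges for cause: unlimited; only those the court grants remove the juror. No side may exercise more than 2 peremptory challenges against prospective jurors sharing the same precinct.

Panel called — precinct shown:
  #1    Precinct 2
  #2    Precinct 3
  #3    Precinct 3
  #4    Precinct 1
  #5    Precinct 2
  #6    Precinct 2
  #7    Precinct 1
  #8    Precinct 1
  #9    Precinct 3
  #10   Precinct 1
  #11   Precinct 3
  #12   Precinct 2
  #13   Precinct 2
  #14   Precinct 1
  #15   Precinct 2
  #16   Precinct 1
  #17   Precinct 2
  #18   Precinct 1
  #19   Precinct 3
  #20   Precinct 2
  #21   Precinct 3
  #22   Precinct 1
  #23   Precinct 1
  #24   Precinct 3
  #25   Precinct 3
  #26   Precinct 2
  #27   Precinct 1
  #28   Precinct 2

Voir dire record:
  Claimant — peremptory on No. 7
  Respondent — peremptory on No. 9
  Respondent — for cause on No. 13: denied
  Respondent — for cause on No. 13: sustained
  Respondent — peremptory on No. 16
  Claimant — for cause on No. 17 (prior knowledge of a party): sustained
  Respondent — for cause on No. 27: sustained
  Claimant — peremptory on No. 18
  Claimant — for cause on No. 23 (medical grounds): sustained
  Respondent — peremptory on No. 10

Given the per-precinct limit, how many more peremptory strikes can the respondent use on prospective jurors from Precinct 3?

1

Respondent peremptories so far: #9, #16, #10 — 3 of 6 used, 3 left overall.
Against Precinct 3: #9 — 1 used; per-precinct cap 2 leaves 1.
Binding limit: min(3, 1) = 1.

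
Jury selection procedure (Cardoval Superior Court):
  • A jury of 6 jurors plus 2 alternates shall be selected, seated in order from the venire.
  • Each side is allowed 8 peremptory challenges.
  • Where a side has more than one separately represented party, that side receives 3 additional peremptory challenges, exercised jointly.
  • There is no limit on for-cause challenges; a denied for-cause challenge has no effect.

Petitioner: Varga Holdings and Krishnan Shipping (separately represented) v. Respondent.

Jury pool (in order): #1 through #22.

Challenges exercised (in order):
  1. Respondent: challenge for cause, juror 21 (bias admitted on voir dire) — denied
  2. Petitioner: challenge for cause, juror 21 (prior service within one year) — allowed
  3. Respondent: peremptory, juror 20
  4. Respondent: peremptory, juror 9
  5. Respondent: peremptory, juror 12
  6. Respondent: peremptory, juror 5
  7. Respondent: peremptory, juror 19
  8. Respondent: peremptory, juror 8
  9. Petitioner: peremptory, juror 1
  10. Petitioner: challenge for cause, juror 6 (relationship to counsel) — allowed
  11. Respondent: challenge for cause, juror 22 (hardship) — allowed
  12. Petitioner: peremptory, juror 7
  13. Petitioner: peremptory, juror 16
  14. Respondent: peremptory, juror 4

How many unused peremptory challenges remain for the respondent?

1

Respondent allotment: 8.
Respondent peremptories used: #20, #9, #12, #5, #19, #8, #4 — 7 (for-cause on #21, #22 don't count).
Remaining: 8 − 7 = 1.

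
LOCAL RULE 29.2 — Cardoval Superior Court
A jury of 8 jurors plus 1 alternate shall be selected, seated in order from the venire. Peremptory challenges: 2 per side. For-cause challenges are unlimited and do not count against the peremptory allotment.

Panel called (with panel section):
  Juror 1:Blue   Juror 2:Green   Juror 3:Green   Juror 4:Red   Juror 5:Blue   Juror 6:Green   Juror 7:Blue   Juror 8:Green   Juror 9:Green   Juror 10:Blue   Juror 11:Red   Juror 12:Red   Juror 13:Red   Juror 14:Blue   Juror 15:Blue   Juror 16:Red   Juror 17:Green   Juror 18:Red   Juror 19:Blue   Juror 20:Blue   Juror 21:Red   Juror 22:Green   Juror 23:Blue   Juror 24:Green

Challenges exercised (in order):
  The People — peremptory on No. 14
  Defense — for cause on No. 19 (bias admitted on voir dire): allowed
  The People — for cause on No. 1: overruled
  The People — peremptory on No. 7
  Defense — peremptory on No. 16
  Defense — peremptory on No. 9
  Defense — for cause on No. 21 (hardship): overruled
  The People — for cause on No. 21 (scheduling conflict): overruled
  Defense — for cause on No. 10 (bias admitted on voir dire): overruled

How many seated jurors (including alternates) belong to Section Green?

4

Removed: #7, #9, #14, #16, #19.
Seated (9 incl. alternates): #1, #2, #3, #4, #5, #6, #8, #10, #11.
Of those, in Section Green: #2, #3, #6, #8 → 4.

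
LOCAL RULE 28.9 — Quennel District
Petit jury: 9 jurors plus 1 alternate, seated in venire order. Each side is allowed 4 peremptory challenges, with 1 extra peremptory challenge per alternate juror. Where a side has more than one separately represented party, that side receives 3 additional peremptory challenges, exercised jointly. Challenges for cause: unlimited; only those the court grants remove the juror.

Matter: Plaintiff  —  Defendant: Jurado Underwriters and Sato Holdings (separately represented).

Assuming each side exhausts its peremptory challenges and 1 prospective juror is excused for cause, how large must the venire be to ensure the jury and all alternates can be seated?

24

Seats to fill: 9 + 1 alternates = 10.
Peremptories — Plaintiff: 4 + 1×1 = 5; Defendant: 4 + 1×1 + 3 = 8; total 13.
For-cause removals: 1.
Minimum venire: 10 + 13 + 1 = 24.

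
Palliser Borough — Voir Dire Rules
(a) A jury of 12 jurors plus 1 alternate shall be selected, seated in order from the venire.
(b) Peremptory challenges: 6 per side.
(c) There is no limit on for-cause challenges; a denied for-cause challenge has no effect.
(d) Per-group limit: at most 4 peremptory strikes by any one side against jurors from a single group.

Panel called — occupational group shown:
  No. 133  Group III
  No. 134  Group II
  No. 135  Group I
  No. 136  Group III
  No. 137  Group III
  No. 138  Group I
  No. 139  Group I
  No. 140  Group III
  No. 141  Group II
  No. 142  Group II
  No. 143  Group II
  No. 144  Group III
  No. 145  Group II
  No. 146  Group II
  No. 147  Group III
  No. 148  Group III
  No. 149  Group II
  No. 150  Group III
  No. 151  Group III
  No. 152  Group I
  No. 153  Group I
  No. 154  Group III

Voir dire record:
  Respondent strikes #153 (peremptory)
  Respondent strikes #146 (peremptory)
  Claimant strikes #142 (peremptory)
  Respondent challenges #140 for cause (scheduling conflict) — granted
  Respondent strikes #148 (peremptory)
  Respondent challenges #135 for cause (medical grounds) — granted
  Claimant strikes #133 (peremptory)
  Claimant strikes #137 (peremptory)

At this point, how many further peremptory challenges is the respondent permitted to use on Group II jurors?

3

Respondent peremptories so far: #153, #146, #148 — 3 of 6 used, 3 left overall.
Against Group II: #146 — 1 used; per-group cap 4 leaves 3.
Binding limit: min(3, 3) = 3.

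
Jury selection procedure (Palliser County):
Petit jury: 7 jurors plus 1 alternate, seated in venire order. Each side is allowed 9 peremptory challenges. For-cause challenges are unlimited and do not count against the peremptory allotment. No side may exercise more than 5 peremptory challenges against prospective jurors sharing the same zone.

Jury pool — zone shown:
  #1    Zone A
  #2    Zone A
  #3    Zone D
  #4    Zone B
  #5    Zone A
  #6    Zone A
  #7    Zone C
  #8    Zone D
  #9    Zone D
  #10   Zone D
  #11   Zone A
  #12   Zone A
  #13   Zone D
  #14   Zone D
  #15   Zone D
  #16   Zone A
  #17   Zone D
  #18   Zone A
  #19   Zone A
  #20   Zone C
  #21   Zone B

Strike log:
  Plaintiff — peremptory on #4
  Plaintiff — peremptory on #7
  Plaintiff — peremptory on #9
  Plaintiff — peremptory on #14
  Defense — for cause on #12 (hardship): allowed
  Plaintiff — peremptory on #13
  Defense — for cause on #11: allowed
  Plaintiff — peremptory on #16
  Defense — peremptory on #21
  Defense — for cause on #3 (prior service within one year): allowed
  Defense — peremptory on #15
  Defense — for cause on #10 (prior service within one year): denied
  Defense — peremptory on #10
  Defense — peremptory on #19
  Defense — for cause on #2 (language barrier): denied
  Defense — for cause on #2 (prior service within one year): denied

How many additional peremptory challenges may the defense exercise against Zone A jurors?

Defense peremptories so far: #21, #15, #10, #19 — 4 of 9 used, 5 left overall.
Against Zone A: #19 — 1 used; per-zone cap 5 leaves 4.
Binding limit: min(5, 4) = 4.

4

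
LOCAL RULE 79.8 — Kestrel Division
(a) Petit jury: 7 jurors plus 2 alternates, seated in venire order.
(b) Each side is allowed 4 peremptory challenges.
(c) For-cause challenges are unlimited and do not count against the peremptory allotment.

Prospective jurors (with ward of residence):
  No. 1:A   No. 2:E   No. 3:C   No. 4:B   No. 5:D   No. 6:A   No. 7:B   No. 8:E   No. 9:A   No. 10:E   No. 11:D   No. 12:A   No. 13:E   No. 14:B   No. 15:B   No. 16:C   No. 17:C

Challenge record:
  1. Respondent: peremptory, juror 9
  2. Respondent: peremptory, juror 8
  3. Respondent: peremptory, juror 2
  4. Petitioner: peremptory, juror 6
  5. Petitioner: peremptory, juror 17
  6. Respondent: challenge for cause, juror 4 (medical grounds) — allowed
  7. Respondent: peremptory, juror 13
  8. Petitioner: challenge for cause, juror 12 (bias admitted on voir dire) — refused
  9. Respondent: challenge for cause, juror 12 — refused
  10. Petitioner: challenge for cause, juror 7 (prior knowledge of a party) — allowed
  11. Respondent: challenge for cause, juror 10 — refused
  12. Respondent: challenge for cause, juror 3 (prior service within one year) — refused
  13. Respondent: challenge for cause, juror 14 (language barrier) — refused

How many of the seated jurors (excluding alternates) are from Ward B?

Removed: #2, #4, #6, #7, #8, #9, #13, #17.
Seated jurors 1–7: #1, #3, #5, #10, #11, #12, #14 (alternates #15, #16 not counted).
Of those, in Ward B: #14 → 1.

1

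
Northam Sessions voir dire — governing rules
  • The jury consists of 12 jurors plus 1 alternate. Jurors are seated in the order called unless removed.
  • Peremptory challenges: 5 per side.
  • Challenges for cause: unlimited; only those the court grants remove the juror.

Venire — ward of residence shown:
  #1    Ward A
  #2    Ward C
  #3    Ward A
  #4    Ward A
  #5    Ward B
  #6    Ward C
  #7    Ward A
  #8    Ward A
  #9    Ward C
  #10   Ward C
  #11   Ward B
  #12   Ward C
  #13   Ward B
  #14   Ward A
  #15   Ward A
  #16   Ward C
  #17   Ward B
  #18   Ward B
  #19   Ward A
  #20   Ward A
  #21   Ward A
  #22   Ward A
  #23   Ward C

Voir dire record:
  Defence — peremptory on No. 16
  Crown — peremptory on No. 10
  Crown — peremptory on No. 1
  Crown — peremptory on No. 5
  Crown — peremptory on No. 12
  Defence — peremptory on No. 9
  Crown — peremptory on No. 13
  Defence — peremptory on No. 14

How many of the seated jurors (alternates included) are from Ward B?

3

Removed: #1, #5, #9, #10, #12, #13, #14, #16.
Seated (13 incl. alternates): #2, #3, #4, #6, #7, #8, #11, #15, #17, #18, #19, #20, #21.
Of those, in Ward B: #11, #17, #18 → 3.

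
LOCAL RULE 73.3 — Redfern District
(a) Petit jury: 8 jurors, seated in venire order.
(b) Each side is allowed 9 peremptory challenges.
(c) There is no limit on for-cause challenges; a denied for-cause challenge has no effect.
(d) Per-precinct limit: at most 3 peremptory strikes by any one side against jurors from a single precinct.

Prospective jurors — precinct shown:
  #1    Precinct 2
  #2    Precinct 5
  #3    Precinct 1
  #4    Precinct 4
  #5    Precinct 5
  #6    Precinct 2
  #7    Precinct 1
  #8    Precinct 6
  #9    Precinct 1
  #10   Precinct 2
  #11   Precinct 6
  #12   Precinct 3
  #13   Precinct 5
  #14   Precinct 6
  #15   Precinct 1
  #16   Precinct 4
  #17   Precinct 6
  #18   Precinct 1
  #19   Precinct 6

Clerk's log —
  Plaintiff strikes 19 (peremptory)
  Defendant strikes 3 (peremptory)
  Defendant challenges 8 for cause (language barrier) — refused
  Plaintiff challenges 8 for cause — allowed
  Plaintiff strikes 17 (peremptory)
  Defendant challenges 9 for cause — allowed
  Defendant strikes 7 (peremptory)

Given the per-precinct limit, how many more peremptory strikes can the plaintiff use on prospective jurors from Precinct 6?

Plaintiff peremptories so far: #19, #17 — 2 of 9 used, 7 left overall.
Against Precinct 6: #19, #17 — 2 used; per-precinct cap 3 leaves 1.
Binding limit: min(7, 1) = 1.

1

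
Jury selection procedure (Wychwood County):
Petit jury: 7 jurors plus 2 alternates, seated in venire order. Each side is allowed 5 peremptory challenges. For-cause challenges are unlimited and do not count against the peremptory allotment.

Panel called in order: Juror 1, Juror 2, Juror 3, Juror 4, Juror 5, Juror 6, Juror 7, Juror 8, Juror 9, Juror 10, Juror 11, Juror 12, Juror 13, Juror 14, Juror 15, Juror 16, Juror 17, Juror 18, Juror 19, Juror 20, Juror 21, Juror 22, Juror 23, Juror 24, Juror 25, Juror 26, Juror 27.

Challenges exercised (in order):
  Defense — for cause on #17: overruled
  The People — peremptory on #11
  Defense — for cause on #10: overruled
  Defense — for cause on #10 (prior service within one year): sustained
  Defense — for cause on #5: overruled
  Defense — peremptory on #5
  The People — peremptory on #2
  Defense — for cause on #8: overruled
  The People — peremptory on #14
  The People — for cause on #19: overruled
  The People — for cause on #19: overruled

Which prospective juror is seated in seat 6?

8

Removed: #2, #5, #10, #11, #14. (#8, #17, #19 stay — for-cause denied.)
Filling seats in venire order through position 6: #1, #3, #4, #6, #7, #8.
So seat 6 is #8.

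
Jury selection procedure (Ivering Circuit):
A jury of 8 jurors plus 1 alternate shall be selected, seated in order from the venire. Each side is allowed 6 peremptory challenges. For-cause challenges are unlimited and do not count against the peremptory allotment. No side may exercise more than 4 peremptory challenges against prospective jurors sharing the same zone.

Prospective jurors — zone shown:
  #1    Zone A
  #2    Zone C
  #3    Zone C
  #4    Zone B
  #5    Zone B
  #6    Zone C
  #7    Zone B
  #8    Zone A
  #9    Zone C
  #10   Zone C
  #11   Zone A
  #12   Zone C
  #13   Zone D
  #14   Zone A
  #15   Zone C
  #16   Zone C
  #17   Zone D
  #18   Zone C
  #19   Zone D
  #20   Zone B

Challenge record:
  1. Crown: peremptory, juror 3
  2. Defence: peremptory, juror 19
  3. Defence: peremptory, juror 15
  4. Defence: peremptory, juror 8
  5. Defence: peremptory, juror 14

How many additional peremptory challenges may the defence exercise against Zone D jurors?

2

Defence peremptories so far: #19, #15, #8, #14 — 4 of 6 used, 2 left overall.
Against Zone D: #19 — 1 used; per-zone cap 4 leaves 3.
Binding limit: min(2, 3) = 2.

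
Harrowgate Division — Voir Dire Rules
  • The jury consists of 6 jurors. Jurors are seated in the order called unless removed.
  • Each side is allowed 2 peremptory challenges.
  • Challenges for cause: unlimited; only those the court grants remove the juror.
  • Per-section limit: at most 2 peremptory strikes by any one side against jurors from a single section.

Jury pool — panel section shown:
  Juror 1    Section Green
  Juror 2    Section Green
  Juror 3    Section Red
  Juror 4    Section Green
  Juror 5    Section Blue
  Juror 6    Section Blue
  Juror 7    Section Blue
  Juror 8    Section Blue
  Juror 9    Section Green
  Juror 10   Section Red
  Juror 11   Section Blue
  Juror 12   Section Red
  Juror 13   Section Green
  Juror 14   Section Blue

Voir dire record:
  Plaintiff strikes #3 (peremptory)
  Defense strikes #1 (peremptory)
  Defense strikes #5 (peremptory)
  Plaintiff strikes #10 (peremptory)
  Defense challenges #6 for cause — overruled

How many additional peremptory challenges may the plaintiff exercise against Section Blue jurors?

0

Plaintiff peremptories so far: #3, #10 — 2 of 2 used, 0 left overall.
Against Section Blue: none yet — per-section cap 2 leaves 2.
Binding limit: min(0, 2) = 0.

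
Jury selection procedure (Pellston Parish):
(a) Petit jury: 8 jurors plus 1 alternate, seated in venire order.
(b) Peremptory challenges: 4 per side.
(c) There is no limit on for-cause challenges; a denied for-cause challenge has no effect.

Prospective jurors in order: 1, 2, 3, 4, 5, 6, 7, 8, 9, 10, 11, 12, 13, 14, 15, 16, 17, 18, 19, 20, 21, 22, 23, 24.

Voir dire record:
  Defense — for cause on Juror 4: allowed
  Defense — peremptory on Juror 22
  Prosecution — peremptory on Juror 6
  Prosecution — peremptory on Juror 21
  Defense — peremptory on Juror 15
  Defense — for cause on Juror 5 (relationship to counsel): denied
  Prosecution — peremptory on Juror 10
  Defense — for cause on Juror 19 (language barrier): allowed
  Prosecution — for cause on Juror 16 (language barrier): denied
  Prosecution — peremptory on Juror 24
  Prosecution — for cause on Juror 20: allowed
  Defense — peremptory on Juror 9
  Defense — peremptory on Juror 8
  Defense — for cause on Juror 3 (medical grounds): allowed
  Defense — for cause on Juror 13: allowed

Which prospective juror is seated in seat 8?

Removed: #3, #4, #6, #8, #9, #10, #13, #15, #19, #20, #21, #22, #24. (#5, #16 stay — for-cause denied.)
Seating in order: seats 1–8 → #1, #2, #5, #7, #11, #12, #14, #16; alternates → #17.
So seat 8 is #16.

16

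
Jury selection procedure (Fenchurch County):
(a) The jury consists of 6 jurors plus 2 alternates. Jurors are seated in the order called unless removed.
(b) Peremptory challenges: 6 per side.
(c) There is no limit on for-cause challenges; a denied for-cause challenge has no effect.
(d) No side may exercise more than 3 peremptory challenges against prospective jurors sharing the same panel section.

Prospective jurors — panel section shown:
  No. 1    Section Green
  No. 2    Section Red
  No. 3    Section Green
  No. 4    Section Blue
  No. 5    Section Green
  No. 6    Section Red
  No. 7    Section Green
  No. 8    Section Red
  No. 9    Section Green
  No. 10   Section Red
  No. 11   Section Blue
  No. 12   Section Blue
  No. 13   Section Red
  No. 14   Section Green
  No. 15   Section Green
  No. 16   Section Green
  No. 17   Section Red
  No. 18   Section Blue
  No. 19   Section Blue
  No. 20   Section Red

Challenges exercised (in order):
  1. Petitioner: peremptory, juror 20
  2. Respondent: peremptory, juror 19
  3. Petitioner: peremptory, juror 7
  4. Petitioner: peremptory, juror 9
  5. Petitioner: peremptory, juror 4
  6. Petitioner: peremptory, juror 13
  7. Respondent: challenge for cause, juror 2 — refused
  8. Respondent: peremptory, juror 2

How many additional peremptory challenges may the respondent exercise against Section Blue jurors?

2

Respondent peremptories so far: #19, #2 — 2 of 6 used, 4 left overall.
Against Section Blue: #19 — 1 used; per-section cap 3 leaves 2.
Binding limit: min(4, 2) = 2.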